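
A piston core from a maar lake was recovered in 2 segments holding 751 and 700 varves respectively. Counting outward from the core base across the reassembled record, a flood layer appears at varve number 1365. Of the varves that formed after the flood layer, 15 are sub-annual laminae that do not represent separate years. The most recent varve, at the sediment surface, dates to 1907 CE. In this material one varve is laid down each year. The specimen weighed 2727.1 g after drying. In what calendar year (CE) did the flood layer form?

1836 CE

Total varves = 751 + 700 = 1451.
Between varve 1365 and the sediment surface there are 1451 − 1365 = 86 varves.
86 − 15 false = 71 true varves after the flood layer.
The varve at the sediment surface is 1907 CE, so the flood layer dates to 1907 − 71 = 1836 CE.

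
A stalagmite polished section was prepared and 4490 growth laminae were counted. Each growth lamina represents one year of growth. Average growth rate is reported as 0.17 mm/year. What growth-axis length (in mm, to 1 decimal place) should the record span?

763.3 mm

4490 years of growth are recorded.
Length ≈ 0.17 × 4490 = 763.3 mm.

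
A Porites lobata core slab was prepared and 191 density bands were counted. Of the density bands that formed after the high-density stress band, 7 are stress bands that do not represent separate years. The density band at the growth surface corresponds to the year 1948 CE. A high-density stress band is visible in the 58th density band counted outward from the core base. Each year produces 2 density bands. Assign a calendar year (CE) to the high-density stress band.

191 − 58 = 133 density bands lie beyond the high-density stress band toward the growth surface.
133 − 7 false = 126 true density bands after the high-density stress band.
Dividing by 2 density bands per year: 126 / 2 = 63 years.
The density band at the growth surface is 1948 CE, so the high-density stress band dates to 1948 − 63 = 1885 CE.

1885 CE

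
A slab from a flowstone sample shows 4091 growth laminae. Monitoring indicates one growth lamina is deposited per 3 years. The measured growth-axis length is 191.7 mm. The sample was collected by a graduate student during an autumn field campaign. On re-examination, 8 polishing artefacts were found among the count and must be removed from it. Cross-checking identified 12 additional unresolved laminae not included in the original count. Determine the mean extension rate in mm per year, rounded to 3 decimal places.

0.016 mm per year

Correcting the raw count gives 4091 − 8 + 12 = 4095 true growth laminae.
At 3 years per growth lamina, 4095 × 3 = 12285 years.
191.7 mm over 12285 years gives 191.7 / 12285 ≈ 0.016 mm per year.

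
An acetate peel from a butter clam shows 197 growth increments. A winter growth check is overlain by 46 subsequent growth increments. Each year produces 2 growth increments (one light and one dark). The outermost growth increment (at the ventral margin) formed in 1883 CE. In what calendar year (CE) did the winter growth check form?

1860 CE

There are 46 growth increments younger than the winter growth check.
46 growth increments at 2 per year is 46 / 2 = 23 years.
1883 − 23 = 1860 CE.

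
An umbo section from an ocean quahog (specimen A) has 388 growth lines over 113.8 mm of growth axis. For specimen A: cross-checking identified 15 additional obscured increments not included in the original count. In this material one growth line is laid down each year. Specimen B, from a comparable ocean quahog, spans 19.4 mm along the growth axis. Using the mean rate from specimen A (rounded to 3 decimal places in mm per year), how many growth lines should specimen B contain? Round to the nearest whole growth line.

69 growth lines

Specimen A: after corrections the count is 388 + 15 = 403 growth lines.
A: Mean rate = 113.8 mm / 403 years ≈ 0.282 mm/yr.
B spans 19.4 / 0.282 = 68.79 years ≈ 69 growth lines.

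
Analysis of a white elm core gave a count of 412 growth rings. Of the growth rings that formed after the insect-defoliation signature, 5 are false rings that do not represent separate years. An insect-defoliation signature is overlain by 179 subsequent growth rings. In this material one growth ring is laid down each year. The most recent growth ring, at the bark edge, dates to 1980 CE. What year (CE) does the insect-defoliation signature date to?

1806 CE

There are 179 growth rings younger than the insect-defoliation signature.
Removing the 5 false growth rings leaves 179 − 5 = 174 true growth rings beyond the insect-defoliation signature.
Counting back 174 years from 1980 CE places the insect-defoliation signature in 1980 − 174 = 1806 CE.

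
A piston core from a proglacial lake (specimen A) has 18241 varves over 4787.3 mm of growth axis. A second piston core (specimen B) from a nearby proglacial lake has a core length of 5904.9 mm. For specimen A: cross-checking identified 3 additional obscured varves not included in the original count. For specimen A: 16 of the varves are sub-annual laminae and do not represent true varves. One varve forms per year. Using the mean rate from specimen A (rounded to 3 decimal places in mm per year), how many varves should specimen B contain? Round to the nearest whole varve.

Specimen A: after corrections the count is 18241 − 16 + 3 = 18228 varves.
A: Extension rate ≈ 4787.3 / 18228 = 0.263 mm/yr.
B spans 5904.9 / 0.263 = 22452.09 years ≈ 22452 varves.

22452 varves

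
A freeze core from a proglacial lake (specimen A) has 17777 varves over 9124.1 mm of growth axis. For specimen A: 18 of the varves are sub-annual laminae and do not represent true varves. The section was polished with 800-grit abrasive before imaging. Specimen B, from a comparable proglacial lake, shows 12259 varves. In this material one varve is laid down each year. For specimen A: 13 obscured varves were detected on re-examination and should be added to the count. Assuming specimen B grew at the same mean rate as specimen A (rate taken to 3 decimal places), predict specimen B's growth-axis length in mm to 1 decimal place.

6288.9 mm

Specimen A: correcting the raw count gives 17777 − 18 + 13 = 17772 true varves.
A: Extension rate ≈ 9124.1 / 17772 = 0.513 mm per year.
For B, 0.513 mm/year × 12259 years = 6288.9 mm.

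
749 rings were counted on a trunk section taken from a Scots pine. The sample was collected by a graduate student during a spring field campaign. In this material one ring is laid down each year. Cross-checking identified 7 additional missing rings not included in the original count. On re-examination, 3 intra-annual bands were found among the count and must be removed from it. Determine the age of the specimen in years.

753 years

After corrections the count is 749 − 3 + 7 = 753 rings.
With a one-to-one ring periodicity this is 753 years.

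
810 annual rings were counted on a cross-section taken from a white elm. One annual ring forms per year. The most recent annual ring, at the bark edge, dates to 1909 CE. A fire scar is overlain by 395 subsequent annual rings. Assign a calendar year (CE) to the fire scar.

1514 CE

395 annual rings post-date the fire scar.
The annual ring at the bark edge is 1909 CE, so the fire scar dates to 1909 − 395 = 1514 CE.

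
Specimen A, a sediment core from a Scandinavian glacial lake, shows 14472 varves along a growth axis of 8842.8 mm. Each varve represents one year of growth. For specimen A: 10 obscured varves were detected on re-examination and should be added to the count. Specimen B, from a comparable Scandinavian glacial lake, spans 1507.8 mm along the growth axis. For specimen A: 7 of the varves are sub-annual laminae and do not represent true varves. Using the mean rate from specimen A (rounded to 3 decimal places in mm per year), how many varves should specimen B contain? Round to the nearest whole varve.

Specimen A: adjusted count: 14472 − 7 + 10 = 14475 varves.
A: Mean rate = 8842.8 mm / 14475 years ≈ 0.611 mm/yr.
Specimen B: 1507.8 mm / 0.611 mm per year = 2467.76 years ≈ 2468 varves.

2468 varves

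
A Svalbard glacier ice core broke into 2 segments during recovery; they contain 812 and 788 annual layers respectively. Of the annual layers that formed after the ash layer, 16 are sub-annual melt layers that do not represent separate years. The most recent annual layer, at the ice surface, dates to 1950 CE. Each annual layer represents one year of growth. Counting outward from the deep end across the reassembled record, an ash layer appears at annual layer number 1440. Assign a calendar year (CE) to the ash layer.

Total annual layers = 812 + 788 = 1600.
The ash layer sits at annual layer 1440 from the deep end, so 1600 − 1440 = 160 annual layers formed after it.
160 − 16 false = 144 true annual layers after the ash layer.
Counting back 144 years from 1950 CE places the ash layer in 1950 − 144 = 1806 CE.

1806 CE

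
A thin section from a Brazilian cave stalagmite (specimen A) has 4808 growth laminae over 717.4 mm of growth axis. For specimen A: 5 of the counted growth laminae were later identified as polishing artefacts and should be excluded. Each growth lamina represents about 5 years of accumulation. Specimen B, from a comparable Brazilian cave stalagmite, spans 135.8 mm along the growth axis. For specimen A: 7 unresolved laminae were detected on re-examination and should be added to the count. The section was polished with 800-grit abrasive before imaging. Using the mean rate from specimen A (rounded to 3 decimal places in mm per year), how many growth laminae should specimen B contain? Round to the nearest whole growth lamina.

Specimen A: after corrections the count is 4808 − 5 + 7 = 4810 growth laminae.
Specimen A: multiplying by 5 years per growth lamina: 4810 × 5 = 24050 years.
A: Mean rate = 717.4 mm / 24050 years ≈ 0.030 mm/yr.
Specimen B: 135.8 mm / 0.030 mm per year = 4526.67 years; at 5 years per growth lamina that is 4526.67 / 5 ≈ 905 growth laminae.

905 growth laminae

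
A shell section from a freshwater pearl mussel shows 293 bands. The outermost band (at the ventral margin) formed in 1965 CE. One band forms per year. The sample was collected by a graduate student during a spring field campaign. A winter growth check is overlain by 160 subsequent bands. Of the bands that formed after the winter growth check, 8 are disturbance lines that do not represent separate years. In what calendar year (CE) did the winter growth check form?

There are 160 bands younger than the winter growth check.
160 − 8 false = 152 true bands after the winter growth check.
The band at the ventral margin is 1965 CE, so the winter growth check dates to 1965 − 152 = 1813 CE.

1813 CE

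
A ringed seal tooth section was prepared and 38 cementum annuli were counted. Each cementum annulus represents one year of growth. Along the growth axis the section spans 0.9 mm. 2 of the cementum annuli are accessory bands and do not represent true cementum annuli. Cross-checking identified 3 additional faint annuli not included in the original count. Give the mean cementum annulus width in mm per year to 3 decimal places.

0.023 mm per year

Adjusted count: 38 − 2 + 3 = 39 cementum annuli.
0.9 mm over 39 years gives 0.9 / 39 ≈ 0.023 mm per year.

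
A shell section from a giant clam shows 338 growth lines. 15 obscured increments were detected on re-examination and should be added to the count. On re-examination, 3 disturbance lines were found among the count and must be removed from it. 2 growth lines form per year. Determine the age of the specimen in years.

Adjusted count: 338 − 3 + 15 = 350 growth lines.
Dividing by 2 growth lines per year: 350 / 2 = 175 years.

175 years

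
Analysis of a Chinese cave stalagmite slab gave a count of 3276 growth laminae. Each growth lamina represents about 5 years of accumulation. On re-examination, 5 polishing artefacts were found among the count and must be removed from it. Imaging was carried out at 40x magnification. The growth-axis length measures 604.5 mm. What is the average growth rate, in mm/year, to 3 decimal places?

Adjusted count: 3276 − 5 = 3271 growth laminae.
At 5 years per growth lamina, 3271 × 5 = 16355 years.
Extension rate ≈ 604.5 / 16355 = 0.037 mm/year.

0.037 mm/year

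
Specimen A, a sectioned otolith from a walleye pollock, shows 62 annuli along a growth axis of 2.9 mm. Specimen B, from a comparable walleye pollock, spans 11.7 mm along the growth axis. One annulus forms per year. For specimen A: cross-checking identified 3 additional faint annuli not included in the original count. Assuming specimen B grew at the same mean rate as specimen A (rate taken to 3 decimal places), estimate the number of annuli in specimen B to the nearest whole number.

260 annuli

Specimen A: after corrections the count is 62 + 3 = 65 annuli.
A: Extension rate ≈ 2.9 / 65 = 0.045 mm/yr.
Specimen B: 11.7 mm / 0.045 mm per year = 260.00 years ≈ 260 annuli.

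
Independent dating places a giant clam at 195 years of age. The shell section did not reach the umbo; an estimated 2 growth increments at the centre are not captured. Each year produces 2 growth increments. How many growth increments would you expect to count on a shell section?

With 2 growth increments per year, 195 years would produce 195 × 2 = 390 growth increments.
Less the 2 uncaptured growth increments: 390 − 2 = 388.

388 growth increments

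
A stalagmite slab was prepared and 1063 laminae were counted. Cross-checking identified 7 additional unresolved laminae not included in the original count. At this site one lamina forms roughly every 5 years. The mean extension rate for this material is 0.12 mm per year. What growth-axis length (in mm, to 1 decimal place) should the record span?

642.0 mm

After corrections the count is 1063 + 7 = 1070 laminae.
1070 laminae at 5 years each span 1070 × 5 = 5350 years.
Length ≈ 0.12 × 5350 = 642.0 mm.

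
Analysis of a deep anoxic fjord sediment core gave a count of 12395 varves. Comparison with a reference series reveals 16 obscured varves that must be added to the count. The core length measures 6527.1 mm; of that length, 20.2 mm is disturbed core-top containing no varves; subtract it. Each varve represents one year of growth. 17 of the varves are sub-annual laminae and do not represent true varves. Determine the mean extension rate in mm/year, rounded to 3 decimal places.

0.525 mm/year

True varve count = 12395 − 17 + 16 = 12394.
The growth record spans 6527.1 − 20.2 = 6506.9 mm.
Extension rate ≈ 6506.9 / 12394 = 0.525 mm/year.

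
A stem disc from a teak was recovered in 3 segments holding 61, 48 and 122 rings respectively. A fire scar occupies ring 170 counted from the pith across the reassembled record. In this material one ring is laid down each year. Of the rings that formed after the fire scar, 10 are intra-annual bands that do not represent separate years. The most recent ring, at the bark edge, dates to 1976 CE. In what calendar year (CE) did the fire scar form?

Total rings = 61 + 48 + 122 = 231.
The fire scar sits at ring 170 from the pith, so 231 − 170 = 61 rings formed after it.
Excluding 10 false rings: 61 − 10 = 51.
Counting back 51 years from 1976 CE places the fire scar in 1976 − 51 = 1925 CE.

1925 CE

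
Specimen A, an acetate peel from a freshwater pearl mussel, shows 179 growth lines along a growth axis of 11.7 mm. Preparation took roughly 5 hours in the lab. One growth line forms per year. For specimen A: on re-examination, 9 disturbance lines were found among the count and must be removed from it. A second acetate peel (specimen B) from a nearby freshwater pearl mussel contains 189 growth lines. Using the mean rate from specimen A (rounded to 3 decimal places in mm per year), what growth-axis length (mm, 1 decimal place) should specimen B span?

13.0 mm

Specimen A: adjusted count: 179 − 9 = 170 growth lines.
A: Mean rate = 11.7 mm / 170 years ≈ 0.069 mm/year.
Length of B = 0.069 × 189 = 13.0 mm.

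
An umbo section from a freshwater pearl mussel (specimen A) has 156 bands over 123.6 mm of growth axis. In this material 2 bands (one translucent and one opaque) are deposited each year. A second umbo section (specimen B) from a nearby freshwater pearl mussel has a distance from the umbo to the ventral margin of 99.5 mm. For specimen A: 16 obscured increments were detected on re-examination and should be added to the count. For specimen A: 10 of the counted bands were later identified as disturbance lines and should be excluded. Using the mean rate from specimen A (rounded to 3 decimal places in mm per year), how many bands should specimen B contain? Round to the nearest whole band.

130 bands

Specimen A: correcting the raw count gives 156 − 10 + 16 = 162 true bands.
Specimen A: dividing by 2 bands per year: 162 / 2 = 81 years.
A: Mean rate = 123.6 mm / 81 years ≈ 1.526 mm per year.
B spans 99.5 / 1.526 = 65.20 years; at 2 bands per year that is 65.20 × 2 ≈ 130 bands.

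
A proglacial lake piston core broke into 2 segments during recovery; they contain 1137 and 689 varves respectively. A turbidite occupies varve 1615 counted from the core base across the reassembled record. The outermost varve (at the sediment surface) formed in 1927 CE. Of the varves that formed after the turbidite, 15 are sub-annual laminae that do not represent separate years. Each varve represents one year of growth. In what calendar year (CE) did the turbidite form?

Total varves = 1137 + 689 = 1826.
1826 − 1615 = 211 varves lie beyond the turbidite toward the sediment surface.
211 − 15 false = 196 true varves after the turbidite.
Counting back 196 years from 1927 CE places the turbidite in 1927 − 196 = 1731 CE.

1731 CE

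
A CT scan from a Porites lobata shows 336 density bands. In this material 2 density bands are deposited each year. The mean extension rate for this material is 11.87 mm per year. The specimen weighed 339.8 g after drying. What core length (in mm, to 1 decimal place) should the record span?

336 density bands at 2 per year is 336 / 2 = 168 years.
168 years at 11.87 mm/year gives 11.87 × 168 = 1994.2 mm.

1994.2 mm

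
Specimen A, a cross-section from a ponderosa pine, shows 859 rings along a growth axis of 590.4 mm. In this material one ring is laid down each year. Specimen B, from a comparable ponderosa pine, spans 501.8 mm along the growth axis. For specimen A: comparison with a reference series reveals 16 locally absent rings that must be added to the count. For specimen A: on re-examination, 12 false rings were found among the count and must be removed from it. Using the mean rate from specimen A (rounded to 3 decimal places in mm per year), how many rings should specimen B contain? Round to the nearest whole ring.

734 rings

Specimen A: adjusted count: 859 − 12 + 16 = 863 rings.
A: Extension rate ≈ 590.4 / 863 = 0.684 mm/year.
Specimen B: 501.8 mm / 0.684 mm per year = 733.63 years ≈ 734 rings.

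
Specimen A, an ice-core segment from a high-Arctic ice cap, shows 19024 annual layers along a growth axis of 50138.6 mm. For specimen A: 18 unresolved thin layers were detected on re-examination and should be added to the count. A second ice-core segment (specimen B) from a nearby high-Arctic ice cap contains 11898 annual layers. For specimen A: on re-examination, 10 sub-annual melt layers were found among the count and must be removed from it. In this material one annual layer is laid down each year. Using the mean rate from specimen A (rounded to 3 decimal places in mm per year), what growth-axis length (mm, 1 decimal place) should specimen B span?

Specimen A: correcting the raw count gives 19024 − 10 + 18 = 19032 true annual layers.
A: Mean rate = 50138.6 mm / 19032 years ≈ 2.634 mm per year.
For B, 2.634 mm/year × 11898 years = 31339.3 mm.

31339.3 mm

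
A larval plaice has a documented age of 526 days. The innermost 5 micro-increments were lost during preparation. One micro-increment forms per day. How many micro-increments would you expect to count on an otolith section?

521 micro-increments

One micro-increment per day gives 526 micro-increments over 526 days.
526 − 5 missed = 521 micro-increments expected in the prepared section.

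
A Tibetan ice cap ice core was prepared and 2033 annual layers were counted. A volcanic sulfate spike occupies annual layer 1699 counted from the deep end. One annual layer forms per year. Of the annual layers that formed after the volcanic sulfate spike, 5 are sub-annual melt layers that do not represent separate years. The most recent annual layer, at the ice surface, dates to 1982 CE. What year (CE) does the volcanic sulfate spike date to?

The volcanic sulfate spike sits at annual layer 1699 from the deep end, so 2033 − 1699 = 334 annual layers formed after it.
Excluding 5 false annual layers: 334 − 5 = 329.
The annual layer at the ice surface is 1982 CE, so the volcanic sulfate spike dates to 1982 − 329 = 1653 CE.

1653 CE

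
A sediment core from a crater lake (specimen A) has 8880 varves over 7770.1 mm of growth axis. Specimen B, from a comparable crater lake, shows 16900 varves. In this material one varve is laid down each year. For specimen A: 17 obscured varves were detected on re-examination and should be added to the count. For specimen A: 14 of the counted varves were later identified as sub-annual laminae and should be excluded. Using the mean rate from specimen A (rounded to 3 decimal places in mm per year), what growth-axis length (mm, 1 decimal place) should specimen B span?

14787.5 mm

Specimen A: true varve count = 8880 − 14 + 17 = 8883.
A: Mean rate = 7770.1 mm / 8883 years ≈ 0.875 mm/year.
B's length ≈ 0.875 × 16900 = 14787.5 mm.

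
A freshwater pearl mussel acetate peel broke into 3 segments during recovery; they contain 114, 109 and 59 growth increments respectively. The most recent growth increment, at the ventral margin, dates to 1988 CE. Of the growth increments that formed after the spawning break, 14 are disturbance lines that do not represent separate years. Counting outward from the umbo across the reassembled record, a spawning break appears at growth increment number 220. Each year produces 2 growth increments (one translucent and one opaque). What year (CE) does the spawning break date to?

Total growth increments = 114 + 109 + 59 = 282.
Between growth increment 220 and the ventral margin there are 282 − 220 = 62 growth increments.
Removing the 14 false growth increments leaves 62 − 14 = 48 true growth increments beyond the spawning break.
48 growth increments at 2 per year is 48 / 2 = 24 years.
1988 − 24 = 1964 CE.

1964 CE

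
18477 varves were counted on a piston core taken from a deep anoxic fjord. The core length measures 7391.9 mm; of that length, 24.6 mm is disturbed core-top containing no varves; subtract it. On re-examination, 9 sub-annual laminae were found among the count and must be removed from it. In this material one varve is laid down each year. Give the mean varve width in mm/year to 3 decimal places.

After corrections the count is 18477 − 9 = 18468 varves.
Removing the 24.6 mm offcut leaves 7391.9 − 24.6 = 7367.3 mm.
7367.3 mm over 18468 years gives 7367.3 / 18468 ≈ 0.399 mm/year.

0.399 mm/year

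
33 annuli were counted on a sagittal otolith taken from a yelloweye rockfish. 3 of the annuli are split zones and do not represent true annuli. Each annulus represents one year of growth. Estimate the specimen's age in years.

30 yr

Adjusted count: 33 − 3 = 30 annuli.
At one annulus per year, that is 30 years.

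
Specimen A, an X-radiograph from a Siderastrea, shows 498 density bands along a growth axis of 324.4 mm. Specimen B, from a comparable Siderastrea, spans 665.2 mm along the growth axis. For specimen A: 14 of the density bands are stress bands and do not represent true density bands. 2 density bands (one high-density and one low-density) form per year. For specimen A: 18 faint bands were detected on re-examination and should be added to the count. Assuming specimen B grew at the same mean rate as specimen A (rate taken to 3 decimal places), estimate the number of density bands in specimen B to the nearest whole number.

Specimen A: adjusted count: 498 − 14 + 18 = 502 density bands.
Specimen A: with 2 density bands per year, 502 / 2 = 251 years.
A: Extension rate ≈ 324.4 / 251 = 1.292 mm per year.
Specimen B: 665.2 mm / 1.292 mm per year = 514.86 years; at 2 density bands per year that is 514.86 × 2 ≈ 1030 density bands.

1030 density bands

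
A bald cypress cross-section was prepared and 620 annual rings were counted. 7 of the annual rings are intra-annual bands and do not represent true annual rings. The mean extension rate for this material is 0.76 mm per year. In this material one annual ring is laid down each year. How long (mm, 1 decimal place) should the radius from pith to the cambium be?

465.9 mm

True annual ring count = 620 − 7 = 613.
Predicted length = 0.76 mm/year × 613 years = 465.9 mm.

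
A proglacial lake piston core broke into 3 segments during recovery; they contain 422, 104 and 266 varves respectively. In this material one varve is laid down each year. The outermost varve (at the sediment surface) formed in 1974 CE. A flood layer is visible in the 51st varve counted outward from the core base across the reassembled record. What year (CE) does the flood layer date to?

1233 CE

Total varves = 422 + 104 + 266 = 792.
Between varve 51 and the sediment surface there are 792 − 51 = 741 varves.
1974 − 741 = 1233 CE.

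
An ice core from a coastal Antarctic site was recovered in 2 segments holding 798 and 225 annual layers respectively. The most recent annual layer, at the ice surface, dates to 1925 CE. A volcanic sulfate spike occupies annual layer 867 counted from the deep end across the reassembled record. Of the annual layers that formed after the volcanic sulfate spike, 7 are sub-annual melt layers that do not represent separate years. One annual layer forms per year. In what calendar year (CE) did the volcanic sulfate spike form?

Total annual layers = 798 + 225 = 1023.
1023 − 867 = 156 annual layers lie beyond the volcanic sulfate spike toward the ice surface.
156 − 7 false = 149 true annual layers after the volcanic sulfate spike.
1925 − 149 = 1776 CE.

1776 CE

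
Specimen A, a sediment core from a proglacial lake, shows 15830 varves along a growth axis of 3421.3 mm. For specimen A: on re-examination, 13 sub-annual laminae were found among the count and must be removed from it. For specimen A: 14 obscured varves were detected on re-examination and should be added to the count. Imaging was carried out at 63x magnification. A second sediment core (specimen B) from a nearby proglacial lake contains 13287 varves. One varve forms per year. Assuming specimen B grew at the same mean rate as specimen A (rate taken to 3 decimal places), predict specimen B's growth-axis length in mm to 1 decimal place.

Specimen A: correcting the raw count gives 15830 − 13 + 14 = 15831 true varves.
A: 3421.3 mm over 15831 years gives 3421.3 / 15831 ≈ 0.216 mm per year.
Length of B = 0.216 × 13287 = 2870.0 mm.

2870.0 mm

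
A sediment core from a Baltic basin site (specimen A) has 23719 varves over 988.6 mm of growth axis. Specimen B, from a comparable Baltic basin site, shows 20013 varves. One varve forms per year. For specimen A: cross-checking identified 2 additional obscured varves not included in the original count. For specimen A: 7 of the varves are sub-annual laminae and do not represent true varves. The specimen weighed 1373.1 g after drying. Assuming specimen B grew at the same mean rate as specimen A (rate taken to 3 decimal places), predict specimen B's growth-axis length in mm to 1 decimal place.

Specimen A: after corrections the count is 23719 − 7 + 2 = 23714 varves.
A: Extension rate ≈ 988.6 / 23714 = 0.042 mm per year.
Length of B = 0.042 × 20013 = 840.5 mm.

840.5 mm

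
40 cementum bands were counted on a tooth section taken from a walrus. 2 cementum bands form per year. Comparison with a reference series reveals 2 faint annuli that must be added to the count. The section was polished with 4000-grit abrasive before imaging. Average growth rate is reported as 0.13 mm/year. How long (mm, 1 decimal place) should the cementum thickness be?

2.7 mm

After corrections the count is 40 + 2 = 42 cementum bands.
42 cementum bands at 2 per year is 42 / 2 = 21 years.
Predicted length = 0.13 mm/year × 21 years = 2.7 mm.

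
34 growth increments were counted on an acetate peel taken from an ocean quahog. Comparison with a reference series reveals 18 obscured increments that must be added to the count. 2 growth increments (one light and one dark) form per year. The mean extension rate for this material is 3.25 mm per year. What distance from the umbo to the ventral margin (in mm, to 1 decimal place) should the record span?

Correcting the raw count gives 34 + 18 = 52 true growth increments.
Dividing by 2 growth increments per year: 52 / 2 = 26 years.
Predicted length = 3.25 mm/year × 26 years = 84.5 mm.

84.5 mm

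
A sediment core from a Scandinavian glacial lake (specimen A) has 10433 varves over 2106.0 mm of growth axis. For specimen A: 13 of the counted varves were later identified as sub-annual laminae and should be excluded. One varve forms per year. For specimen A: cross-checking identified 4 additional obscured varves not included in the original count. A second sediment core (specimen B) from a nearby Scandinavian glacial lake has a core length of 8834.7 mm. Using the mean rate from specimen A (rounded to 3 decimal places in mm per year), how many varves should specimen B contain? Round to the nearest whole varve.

Specimen A: true varve count = 10433 − 13 + 4 = 10424.
A: Mean rate = 2106.0 mm / 10424 years ≈ 0.202 mm per year.
B spans 8834.7 / 0.202 = 43736.14 years ≈ 43736 varves.

43736 varves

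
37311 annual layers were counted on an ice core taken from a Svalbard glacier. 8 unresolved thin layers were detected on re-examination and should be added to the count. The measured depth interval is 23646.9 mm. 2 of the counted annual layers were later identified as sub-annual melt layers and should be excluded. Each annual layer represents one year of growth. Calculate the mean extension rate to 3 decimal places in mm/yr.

0.634 mm/yr

True annual layer count = 37311 − 2 + 8 = 37317.
Mean rate = 23646.9 mm / 37317 years ≈ 0.634 mm/yr.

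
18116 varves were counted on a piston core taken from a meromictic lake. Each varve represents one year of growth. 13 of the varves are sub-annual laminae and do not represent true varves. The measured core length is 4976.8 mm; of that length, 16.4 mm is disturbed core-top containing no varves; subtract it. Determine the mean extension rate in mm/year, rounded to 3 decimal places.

True varve count = 18116 − 13 = 18103.
Removing the 16.4 mm offcut leaves 4976.8 − 16.4 = 4960.4 mm.
Extension rate ≈ 4960.4 / 18103 = 0.274 mm/year.

0.274 mm/year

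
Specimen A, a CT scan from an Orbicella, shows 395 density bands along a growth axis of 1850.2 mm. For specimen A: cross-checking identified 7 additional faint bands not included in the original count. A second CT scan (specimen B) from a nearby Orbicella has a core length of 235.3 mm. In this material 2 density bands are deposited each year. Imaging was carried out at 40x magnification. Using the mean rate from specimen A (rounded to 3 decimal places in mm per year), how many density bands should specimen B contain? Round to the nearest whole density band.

Specimen A: adjusted count: 395 + 7 = 402 density bands.
Specimen A: with 2 density bands per year, 402 / 2 = 201 years.
A: Extension rate ≈ 1850.2 / 201 = 9.205 mm per year.
For B, 235.3 / 9.205 = 25.56 years; at 2 density bands per year that is 25.56 × 2 ≈ 51 density bands.

51 density bands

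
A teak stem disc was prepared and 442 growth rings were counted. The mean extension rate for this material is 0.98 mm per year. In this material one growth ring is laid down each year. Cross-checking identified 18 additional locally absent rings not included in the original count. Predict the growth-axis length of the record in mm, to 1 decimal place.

450.8 mm

True growth ring count = 442 + 18 = 460.
Length ≈ 0.98 × 460 = 450.8 mm.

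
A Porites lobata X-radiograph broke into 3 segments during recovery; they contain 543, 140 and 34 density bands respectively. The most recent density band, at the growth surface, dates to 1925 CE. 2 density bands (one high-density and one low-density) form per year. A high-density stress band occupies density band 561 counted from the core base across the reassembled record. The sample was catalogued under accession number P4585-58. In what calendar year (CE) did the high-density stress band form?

Total density bands = 543 + 140 + 34 = 717.
The high-density stress band sits at density band 561 from the core base, so 717 − 561 = 156 density bands formed after it.
With 2 density bands per year, 156 / 2 = 78 years.
Counting back 78 years from 1925 CE places the high-density stress band in 1925 − 78 = 1847 CE.

1847 CE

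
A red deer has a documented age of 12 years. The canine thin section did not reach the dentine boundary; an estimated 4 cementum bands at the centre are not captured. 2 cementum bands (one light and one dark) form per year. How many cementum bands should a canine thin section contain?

20 cementum bands

Expected cementum bands: 12 × 2 = 24.
Subtracting the 4 cementum bands not captured gives 24 − 4 = 20 cementum bands in the record.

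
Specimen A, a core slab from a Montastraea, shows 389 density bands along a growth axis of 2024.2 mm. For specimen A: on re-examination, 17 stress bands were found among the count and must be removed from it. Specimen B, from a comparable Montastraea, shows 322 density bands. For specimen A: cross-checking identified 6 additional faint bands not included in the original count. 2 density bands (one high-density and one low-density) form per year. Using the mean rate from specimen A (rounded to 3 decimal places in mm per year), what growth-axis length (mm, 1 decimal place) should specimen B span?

1724.3 mm

Specimen A: adjusted count: 389 − 17 + 6 = 378 density bands.
Specimen A: 378 density bands at 2 per year is 378 / 2 = 189 years.
A: 2024.2 mm over 189 years gives 2024.2 / 189 ≈ 10.710 mm/yr.
Specimen B: dividing by 2 density bands per year: 322 / 2 = 161 years. For B, 10.710 mm/year × 161 years = 1724.3 mm.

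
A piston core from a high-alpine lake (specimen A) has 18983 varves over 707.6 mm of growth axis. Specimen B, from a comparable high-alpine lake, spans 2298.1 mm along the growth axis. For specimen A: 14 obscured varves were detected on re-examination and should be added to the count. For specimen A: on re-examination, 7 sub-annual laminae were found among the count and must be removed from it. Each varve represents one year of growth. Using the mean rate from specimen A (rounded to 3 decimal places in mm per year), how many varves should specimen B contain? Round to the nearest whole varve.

62111 varves

Specimen A: after corrections the count is 18983 − 7 + 14 = 18990 varves.
A: Mean rate = 707.6 mm / 18990 years ≈ 0.037 mm per year.
B spans 2298.1 / 0.037 = 62110.81 years ≈ 62111 varves.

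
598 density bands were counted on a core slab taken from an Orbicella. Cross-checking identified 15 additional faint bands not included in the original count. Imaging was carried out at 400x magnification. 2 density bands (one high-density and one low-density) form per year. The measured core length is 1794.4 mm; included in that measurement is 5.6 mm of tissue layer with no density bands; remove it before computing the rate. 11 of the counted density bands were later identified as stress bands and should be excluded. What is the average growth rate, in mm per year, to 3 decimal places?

5.943 mm per year

Correcting the raw count gives 598 − 11 + 15 = 602 true density bands.
Dividing by 2 density bands per year: 602 / 2 = 301 years.
The growth record spans 1794.4 − 5.6 = 1788.8 mm.
Mean rate = 1788.8 mm / 301 years ≈ 5.943 mm per year.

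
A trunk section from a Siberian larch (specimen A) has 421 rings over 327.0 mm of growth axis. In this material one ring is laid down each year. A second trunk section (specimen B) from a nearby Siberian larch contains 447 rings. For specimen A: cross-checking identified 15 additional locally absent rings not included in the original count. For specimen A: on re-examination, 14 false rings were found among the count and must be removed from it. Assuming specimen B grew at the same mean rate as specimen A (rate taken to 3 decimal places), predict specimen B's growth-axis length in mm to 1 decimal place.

346.4 mm

Specimen A: true ring count = 421 − 14 + 15 = 422.
A: Extension rate ≈ 327.0 / 422 = 0.775 mm/yr.
B's length ≈ 0.775 × 447 = 346.4 mm.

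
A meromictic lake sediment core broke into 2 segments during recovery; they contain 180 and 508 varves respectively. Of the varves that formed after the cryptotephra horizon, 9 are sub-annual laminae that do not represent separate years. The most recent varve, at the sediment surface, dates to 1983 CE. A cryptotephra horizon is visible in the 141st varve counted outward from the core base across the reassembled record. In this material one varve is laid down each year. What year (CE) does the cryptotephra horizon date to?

1445 CE

Total varves = 180 + 508 = 688.
Between varve 141 and the sediment surface there are 688 − 141 = 547 varves.
Removing the 9 false varves leaves 547 − 9 = 538 true varves beyond the cryptotephra horizon.
Counting back 538 years from 1983 CE places the cryptotephra horizon in 1983 − 538 = 1445 CE.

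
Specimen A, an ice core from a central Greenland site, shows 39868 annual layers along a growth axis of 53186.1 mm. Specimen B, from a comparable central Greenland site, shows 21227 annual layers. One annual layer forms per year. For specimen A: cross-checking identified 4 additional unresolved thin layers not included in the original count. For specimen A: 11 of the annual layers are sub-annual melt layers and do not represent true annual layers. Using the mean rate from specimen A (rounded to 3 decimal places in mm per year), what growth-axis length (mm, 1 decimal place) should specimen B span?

Specimen A: correcting the raw count gives 39868 − 11 + 4 = 39861 true annual layers.
A: Mean rate = 53186.1 mm / 39861 years ≈ 1.334 mm/year.
Length of B = 1.334 × 21227 = 28316.8 mm.

28316.8 mm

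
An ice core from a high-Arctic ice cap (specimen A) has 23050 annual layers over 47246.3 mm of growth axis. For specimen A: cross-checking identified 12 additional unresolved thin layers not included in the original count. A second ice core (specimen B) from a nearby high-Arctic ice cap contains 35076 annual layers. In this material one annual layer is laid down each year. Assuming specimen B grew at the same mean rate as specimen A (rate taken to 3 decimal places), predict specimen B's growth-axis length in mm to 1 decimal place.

71870.7 mm

Specimen A: adjusted count: 23050 + 12 = 23062 annual layers.
A: 47246.3 mm over 23062 years gives 47246.3 / 23062 ≈ 2.049 mm per year.
Length of B = 2.049 × 35076 = 71870.7 mm.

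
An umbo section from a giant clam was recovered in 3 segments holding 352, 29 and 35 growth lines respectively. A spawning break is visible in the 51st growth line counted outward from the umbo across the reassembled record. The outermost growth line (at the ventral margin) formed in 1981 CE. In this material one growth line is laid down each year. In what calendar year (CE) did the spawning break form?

1616 CE

Total growth lines = 352 + 29 + 35 = 416.
416 − 51 = 365 growth lines lie beyond the spawning break toward the ventral margin.
The growth line at the ventral margin is 1981 CE, so the spawning break dates to 1981 − 365 = 1616 CE.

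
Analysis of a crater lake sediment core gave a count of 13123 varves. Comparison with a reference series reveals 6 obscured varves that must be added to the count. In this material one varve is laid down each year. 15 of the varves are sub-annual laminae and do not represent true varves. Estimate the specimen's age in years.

13114 yr

Adjusted count: 13123 − 15 + 6 = 13114 varves.
At one varve per year, that is 13114 years.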